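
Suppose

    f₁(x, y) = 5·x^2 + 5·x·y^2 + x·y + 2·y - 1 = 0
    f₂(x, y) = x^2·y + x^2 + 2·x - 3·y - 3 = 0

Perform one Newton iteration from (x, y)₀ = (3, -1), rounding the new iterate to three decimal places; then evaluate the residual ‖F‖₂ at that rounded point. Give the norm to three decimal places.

At (3, -1): F = (54.000, 6.000).
Jacobian J = [[10·x + 5·y^2 + y, 10·x·y + x + 2], [2·x·y + 2·x + 2, x^2 - 3]].
At the point, J = [[34.000, -25.000], [2.000, 6.000]] (det J = 254.000).
Solving J·Δ = −F gives Δ = (-1.866, -0.378).
Then the next iterate is (x, y)₁ = (1.134, -1.378).
Re-evaluating at (1.134, -1.378): F = (11.87780, 2.91591), so ‖F‖₂ = 12.230.

12.230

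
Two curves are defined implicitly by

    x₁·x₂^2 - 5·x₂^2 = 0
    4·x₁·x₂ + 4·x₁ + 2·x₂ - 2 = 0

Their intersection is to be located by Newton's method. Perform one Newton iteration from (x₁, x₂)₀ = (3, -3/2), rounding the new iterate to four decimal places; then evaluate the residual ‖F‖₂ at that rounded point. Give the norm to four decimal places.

At (3, -3/2): F = (-4.5000, -11.0000).
Jacobian J = [[x₂^2, 2·x₁·x₂ - 10·x₂], [4·x₂ + 4, 4·x₁ + 2]].
At the point, J = [[2.2500, 6.0000], [-2.0000, 14.0000]] (det J = 43.5000).
Solving J·Δ = −F gives Δ = (-0.0690, 0.7759).
Then the next iterate is (x₁, x₂)₁ = (2.9310, -0.7241).
Re-evaluating at (2.9310, -0.7241): F = (-1.084820, -0.213548), so ‖F‖₂ = 1.1056.

1.1056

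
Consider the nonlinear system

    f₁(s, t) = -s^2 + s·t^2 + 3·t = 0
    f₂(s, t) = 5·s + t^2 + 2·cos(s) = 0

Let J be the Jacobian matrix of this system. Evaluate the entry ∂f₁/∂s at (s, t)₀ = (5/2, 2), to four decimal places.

∂f₁/∂s = -2·s + t^2.
At (5/2, 2) this is -1.0000.

-1.0000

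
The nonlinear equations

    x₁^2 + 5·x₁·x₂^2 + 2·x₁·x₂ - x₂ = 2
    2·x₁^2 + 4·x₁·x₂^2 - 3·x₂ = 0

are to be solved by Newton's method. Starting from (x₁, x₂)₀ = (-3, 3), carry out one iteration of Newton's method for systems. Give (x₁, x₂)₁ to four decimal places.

(-1.4986, 2.1605)

At (-3, 3): F = (-149.0000, -99.0000).
Jacobian J = [[2·x₁ + 5·x₂^2 + 2·x₂, 10·x₁·x₂ + 2·x₁ - 1], [4·x₁ + 4·x₂^2, 8·x₁·x₂ - 3]].
At the point, J = [[45.0000, -97.0000], [24.0000, -75.0000]] (det J = -1047.0000).
Solving J·Δ = −F gives Δ = (1.5014, -0.8395).
Then the next iterate is (x₁, x₂)₁ = (-1.4986, 2.1605).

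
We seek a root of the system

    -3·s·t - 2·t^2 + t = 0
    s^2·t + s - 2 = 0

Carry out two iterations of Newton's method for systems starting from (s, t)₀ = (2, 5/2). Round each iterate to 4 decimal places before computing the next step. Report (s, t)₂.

(1.5322, 0.2979)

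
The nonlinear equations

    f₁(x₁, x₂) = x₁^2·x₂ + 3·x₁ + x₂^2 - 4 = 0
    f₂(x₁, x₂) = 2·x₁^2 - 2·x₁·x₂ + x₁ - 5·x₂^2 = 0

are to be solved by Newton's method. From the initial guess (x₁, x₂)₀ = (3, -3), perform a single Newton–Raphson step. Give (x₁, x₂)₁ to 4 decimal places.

At (3, -3): F = (-13.0000, -6.0000).
Jacobian J = [[2·x₁·x₂ + 3, x₁^2 + 2·x₂], [4·x₁ - 2·x₂ + 1, -2·x₁ - 10·x₂]].
At the point, J = [[-15.0000, 3.0000], [19.0000, 24.0000]] (det J = -417.0000).
Solving J·Δ = −F gives Δ = (-0.7050, 0.8082).
Then the next iterate is (x₁, x₂)₁ = (2.2950, -2.1918).

(2.2950, -2.1918)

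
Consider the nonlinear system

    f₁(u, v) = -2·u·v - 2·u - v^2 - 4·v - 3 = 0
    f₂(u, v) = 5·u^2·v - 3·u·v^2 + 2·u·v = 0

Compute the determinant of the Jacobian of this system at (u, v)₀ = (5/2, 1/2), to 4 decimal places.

41.2500

J = [[-2·v - 2, -2·u - 2·v - 4], [10·u·v - 3·v^2 + 2·v, 5·u^2 - 6·u·v + 2·u]].
At the point, J = [[-3.0000, -10.0000], [12.7500, 28.7500]].
det J = 41.2500.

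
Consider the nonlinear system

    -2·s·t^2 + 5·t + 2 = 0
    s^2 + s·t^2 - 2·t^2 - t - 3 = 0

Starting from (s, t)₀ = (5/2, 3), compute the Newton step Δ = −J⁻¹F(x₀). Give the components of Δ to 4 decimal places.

At (5/2, 3): F = (-28.0000, 4.7500).
Jacobian J = [[-2·t^2, -4·s·t + 5], [2·s + t^2, 2·s·t - 4·t - 1]].
At the point, J = [[-18.0000, -25.0000], [14.0000, 2.0000]] (det J = 314.0000).
Solving J·Δ = −F gives Δ = (-0.1998, -0.9761).

(-0.1998, -0.9761)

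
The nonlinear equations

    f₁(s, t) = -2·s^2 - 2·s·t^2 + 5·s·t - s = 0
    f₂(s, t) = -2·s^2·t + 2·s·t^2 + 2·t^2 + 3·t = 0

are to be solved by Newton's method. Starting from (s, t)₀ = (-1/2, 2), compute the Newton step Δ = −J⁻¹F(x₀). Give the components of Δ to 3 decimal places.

(13.333, -26.000)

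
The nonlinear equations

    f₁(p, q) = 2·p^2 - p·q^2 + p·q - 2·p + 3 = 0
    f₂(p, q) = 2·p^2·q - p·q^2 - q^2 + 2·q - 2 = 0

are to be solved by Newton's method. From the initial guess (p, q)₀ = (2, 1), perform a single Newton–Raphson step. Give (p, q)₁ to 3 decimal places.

(1.000, 1.500)

At (2, 1): F = (7.000, 5.000).
Jacobian J = [[4·p - q^2 + q - 2, -2·p·q + p], [4·p·q - q^2, 2·p^2 - 2·p·q - 2·q + 2]].
At the point, J = [[6.000, -2.000], [7.000, 4.000]] (det J = 38.000).
Solving J·Δ = −F gives Δ = (-1.000, 0.500).
Then the next iterate is (p, q)₁ = (1.000, 1.500).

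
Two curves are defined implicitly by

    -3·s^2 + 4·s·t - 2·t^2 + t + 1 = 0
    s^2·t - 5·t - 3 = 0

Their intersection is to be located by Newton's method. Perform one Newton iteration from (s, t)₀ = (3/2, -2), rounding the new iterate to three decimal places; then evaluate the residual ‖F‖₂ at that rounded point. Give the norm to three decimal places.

6.783

At (3/2, -2): F = (-27.750, 2.500).
Jacobian J = [[-6·s + 4·t, 4·s - 4·t + 1], [2·s·t, s^2 - 5]].
At the point, J = [[-17.000, 15.000], [-6.000, -2.750]] (det J = 136.750).
Solving J·Δ = −F gives Δ = (-0.284, 1.528).
Then the next iterate is (s, t)₁ = (1.216, -0.472).
Re-evaluating at (1.216, -0.472): F = (-6.64934, -1.33793), so ‖F‖₂ = 6.783.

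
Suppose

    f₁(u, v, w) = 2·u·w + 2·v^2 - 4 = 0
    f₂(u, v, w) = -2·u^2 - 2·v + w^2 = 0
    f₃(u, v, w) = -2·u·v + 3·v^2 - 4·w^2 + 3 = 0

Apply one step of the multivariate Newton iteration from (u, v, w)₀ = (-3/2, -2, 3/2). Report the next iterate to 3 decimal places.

(-1.884, -2.220, 1.537)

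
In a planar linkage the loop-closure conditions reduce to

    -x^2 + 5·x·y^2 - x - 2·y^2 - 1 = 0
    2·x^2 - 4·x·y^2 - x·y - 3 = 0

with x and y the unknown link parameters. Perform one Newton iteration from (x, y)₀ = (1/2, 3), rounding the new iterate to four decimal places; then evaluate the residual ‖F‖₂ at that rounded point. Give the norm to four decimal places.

At (1/2, 3): F = (2.7500, -22.0000).
Jacobian J = [[-2·x + 5·y^2 - 1, 10·x·y - 4·y], [4·x - 4·y^2 - y, -8·x·y - x]].
At the point, J = [[43.0000, 3.0000], [-37.0000, -12.5000]] (det J = -426.5000).
Solving J·Δ = −F gives Δ = (0.0742, -1.9795).
Then the next iterate is (x, y)₁ = (0.5742, 1.0205).
Re-evaluating at (0.5742, 1.0205): F = (-0.996829, -5.318494), so ‖F‖₂ = 5.4111.

5.4111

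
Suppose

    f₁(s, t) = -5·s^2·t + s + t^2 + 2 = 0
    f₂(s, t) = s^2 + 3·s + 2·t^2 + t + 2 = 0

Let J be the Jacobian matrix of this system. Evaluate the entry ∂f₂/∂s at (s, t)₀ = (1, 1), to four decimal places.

∂f₂/∂s = 2·s + 3.
At (1, 1) this is 5.0000.

5.0000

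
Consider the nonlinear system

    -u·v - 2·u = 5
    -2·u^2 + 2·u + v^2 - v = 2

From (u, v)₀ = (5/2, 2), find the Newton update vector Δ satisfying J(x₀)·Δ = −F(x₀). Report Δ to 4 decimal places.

At (5/2, 2): F = (-15.0000, -7.5000).
Jacobian J = [[-v - 2, -u], [-4·u + 2, 2·v - 1]].
At the point, J = [[-4.0000, -2.5000], [-8.0000, 3.0000]] (det J = -32.0000).
Solving J·Δ = −F gives Δ = (-1.9922, -2.8125).

(-1.9922, -2.8125)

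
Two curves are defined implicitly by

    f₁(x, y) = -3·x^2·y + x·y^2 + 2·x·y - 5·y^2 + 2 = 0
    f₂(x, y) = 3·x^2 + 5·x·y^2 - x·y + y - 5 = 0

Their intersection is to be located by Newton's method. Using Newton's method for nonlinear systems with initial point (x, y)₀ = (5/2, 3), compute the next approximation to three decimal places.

(0.666, 2.766)

At (5/2, 3): F = (-61.750, 121.750).
Jacobian J = [[-6·x·y + y^2 + 2·y, -3·x^2 + 2·x·y + 2·x - 10·y], [6·x + 5·y^2 - y, 10·x·y - x + 1]].
At the point, J = [[-30.000, -28.750], [57.000, 73.500]] (det J = -566.250).
Solving J·Δ = −F gives Δ = (-1.834, -0.234).
Then the next iterate is (x, y)₁ = (0.666, 2.766).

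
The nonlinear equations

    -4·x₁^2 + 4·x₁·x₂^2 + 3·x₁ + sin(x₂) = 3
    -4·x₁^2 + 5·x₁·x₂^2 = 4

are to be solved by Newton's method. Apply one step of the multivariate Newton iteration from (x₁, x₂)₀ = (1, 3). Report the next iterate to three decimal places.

(-0.435, 3.537)

At (1, 3): F = (32.14112, 37.000).
Jacobian J = [[-8·x₁ + 4·x₂^2 + 3, 8·x₁·x₂ + cos(x₂)], [-8·x₁ + 5·x₂^2, 10·x₁·x₂]].
At the point, J = [[31.000, 23.01001], [37.000, 30.000]] (det J = 78.62972).
Solving J·Δ = −F gives Δ = (-1.435, 0.537).
Then the next iterate is (x₁, x₂)₁ = (-0.435, 3.537).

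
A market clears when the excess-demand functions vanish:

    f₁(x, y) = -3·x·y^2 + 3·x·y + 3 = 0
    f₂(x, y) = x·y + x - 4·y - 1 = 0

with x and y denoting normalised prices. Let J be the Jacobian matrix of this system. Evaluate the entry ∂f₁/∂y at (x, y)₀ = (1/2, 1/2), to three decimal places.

∂f₁/∂y = -6·x·y + 3·x.
At (1/2, 1/2) this is 0.000.

0.000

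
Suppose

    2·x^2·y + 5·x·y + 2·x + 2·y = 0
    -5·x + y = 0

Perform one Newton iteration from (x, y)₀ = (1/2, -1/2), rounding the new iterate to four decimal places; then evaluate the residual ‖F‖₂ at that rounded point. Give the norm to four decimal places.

At (1/2, -1/2): F = (-1.5000, -3.0000).
Jacobian J = [[4·x·y + 5·y + 2, 2·x^2 + 5·x + 2], [-5, 1]].
At the point, J = [[-1.5000, 5.0000], [-5.0000, 1.0000]] (det J = 23.5000).
Solving J·Δ = −F gives Δ = (-0.5745, 0.1277).
Then the next iterate is (x, y)₁ = (-0.0745, -0.3723).
Re-evaluating at (-0.0745, -0.3723): F = (-0.759051, 0.0002), so ‖F‖₂ = 0.7591.

0.7591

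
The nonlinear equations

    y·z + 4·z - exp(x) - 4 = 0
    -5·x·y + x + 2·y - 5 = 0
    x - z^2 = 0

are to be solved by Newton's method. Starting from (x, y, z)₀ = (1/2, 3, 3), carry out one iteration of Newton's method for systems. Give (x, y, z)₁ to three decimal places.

At (1/2, 3, 3): F = (15.35128, -6.000, -8.500).
Jacobian J = [[-exp(x), z, y + 4], [-5·y + 1, -5·x + 2, 0], [1, 0, -2·z]].
At the point, J = [[-1.64872, 3.000, 7.000], [-14.000, -0.500, 0.000], [1.000, 0.000, -6.000]] (det J = -253.44616).
Solving J·Δ = −F gives Δ = (-0.362, -1.870, -1.477).
Then the next iterate is (x, y, z)₁ = (0.138, 1.130, 1.523).

(0.138, 1.130, 1.523)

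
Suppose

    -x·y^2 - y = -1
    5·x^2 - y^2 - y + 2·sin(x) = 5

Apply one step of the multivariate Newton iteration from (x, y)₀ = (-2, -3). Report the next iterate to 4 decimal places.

(-1.3561, -1.7535)

At (-2, -3): F = (22.0000, 7.181405).
Jacobian J = [[-y^2, -2·x·y - 1], [10·x + 2·cos(x), -2·y - 1]].
At the point, J = [[-9.0000, -13.0000], [-20.832294, 5.0000]] (det J = -315.819818).
Solving J·Δ = −F gives Δ = (0.6439, 1.2465).
Then the next iterate is (x, y)₁ = (-1.3561, -1.7535).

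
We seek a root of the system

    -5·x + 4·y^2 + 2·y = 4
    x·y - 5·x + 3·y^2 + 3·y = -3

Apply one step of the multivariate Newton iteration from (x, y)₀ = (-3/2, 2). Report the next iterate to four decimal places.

(-12.0000, -2.2222)

At (-3/2, 2): F = (23.5000, 25.5000).
Jacobian J = [[-5, 8·y + 2], [y - 5, x + 6·y + 3]].
At the point, J = [[-5.0000, 18.0000], [-3.0000, 13.5000]] (det J = -13.5000).
Solving J·Δ = −F gives Δ = (-10.5000, -4.2222).
Then the next iterate is (x, y)₁ = (-12.0000, -2.2222).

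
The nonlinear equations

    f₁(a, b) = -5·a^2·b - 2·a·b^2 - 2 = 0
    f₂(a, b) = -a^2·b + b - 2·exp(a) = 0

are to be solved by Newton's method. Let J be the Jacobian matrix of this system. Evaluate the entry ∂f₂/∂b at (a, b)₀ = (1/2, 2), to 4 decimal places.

0.7500

∂f₂/∂b = -a^2 + 1.
At (1/2, 2) this is 0.7500.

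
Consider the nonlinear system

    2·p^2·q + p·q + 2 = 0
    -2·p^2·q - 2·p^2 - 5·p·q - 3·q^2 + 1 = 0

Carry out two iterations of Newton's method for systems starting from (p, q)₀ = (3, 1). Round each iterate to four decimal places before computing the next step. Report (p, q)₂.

At (3, 1): F = (23.0000, -53.0000).
Jacobian J = [[4·p·q + q, 2·p^2 + p], [-4·p·q - 4·p - 5·q, -2·p^2 - 5·p - 6·q]].
At the point, J = [[13.0000, 21.0000], [-29.0000, -39.0000]] (det J = 102.0000).
Solving J·Δ = −F gives Δ = (-2.1176, 0.2157).
Then the next iterate is (p, q)₁ = (0.8824, 1.2157).
Round to (0.8824, 1.2157) and repeat: F = (4.965894, -12.247868), J = [[5.506635, 2.439660], [-13.899035, -13.263460]].
Δ = (-0.9197, 0.0403), so (p, q)₂ = (-0.0373, 1.2560).

(-0.0373, 1.2560)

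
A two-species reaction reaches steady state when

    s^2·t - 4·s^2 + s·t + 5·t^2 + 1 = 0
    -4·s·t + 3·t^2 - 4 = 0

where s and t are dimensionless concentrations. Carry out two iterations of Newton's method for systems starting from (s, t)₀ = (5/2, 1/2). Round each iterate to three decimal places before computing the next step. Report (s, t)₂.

(0.626, -0.931)

At (5/2, 1/2): F = (-18.375, -8.250).
Jacobian J = [[2·s·t - 8·s + t, s^2 + s + 10·t], [-4·t, -4·s + 6·t]].
At the point, J = [[-17.000, 13.750], [-2.000, -7.000]] (det J = 146.500).
Solving J·Δ = −F gives Δ = (-1.652, -0.706).
Then the next iterate is (s, t)₁ = (0.848, -0.206).
Round to (0.848, -0.206) and repeat: F = (-1.98706, -3.17394), J = [[-7.33938, -0.49290], [0.824, -4.628]].
Δ = (-0.222, -0.725), so (s, t)₂ = (0.626, -0.931).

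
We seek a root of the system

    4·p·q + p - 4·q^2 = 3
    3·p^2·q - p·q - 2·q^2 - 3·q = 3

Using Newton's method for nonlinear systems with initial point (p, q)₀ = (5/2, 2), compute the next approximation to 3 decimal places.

(1.983, 1.807)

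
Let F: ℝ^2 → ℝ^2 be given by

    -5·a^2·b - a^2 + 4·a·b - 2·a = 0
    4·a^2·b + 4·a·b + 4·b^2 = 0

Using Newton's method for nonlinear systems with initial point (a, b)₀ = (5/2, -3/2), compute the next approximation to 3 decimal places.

(0.267, -3.104)

At (5/2, -3/2): F = (20.625, -43.500).
Jacobian J = [[-10·a·b - 2·a + 4·b - 2, -5·a^2 + 4·a], [8·a·b + 4·b, 4·a^2 + 4·a + 8·b]].
At the point, J = [[24.500, -21.250], [-36.000, 23.000]] (det J = -201.500).
Solving J·Δ = −F gives Δ = (-2.233, -1.604).
Then the next iterate is (a, b)₁ = (0.267, -3.104).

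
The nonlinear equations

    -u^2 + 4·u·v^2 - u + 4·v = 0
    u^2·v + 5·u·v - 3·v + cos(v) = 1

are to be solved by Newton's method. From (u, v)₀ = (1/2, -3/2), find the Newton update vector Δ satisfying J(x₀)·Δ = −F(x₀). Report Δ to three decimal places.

(-0.219, -1.890)

At (1/2, -3/2): F = (-2.250, -0.55426).
Jacobian J = [[-2·u + 4·v^2 - 1, 8·u·v + 4], [2·u·v + 5·v, u^2 + 5·u - sin(v) - 3]].
At the point, J = [[7.000, -2.000], [-9.000, 0.74749]] (det J = -12.76754).
Solving J·Δ = −F gives Δ = (-0.219, -1.890).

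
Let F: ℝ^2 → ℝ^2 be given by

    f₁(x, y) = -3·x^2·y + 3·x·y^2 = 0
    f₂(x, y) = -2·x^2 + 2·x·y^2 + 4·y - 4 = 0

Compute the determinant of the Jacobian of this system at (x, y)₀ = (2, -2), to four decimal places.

-432.0000

J = [[-6·x·y + 3·y^2, -3·x^2 + 6·x·y], [-4·x + 2·y^2, 4·x·y + 4]].
At the point, J = [[36.0000, -36.0000], [0.0000, -12.0000]].
det J = -432.0000.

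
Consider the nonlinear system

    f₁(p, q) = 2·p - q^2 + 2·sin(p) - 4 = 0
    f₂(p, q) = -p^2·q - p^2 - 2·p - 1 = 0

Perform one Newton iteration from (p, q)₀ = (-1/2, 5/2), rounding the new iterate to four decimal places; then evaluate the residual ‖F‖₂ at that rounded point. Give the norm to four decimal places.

At (-1/2, 5/2): F = (-12.208851, -0.8750).
Jacobian J = [[2·cos(p) + 2, -2·q], [-2·p·q - 2·p - 2, -p^2]].
At the point, J = [[3.755165, -5.0000], [1.5000, -0.2500]] (det J = 6.561209).
Solving J·Δ = −F gives Δ = (0.2016, -2.2904).
Then the next iterate is (p, q)₁ = (-0.2984, 0.2096).
Re-evaluating at (-0.2984, 0.2096): F = (-5.228715, -0.510906), so ‖F‖₂ = 5.2536.

5.2536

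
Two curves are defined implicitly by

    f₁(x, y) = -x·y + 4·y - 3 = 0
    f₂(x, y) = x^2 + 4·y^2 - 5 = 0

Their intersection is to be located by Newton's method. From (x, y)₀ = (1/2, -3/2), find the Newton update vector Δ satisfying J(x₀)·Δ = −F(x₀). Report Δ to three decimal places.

(3.913, 0.680)

At (1/2, -3/2): F = (-8.250, 4.250).
Jacobian J = [[-y, -x + 4], [2·x, 8·y]].
At the point, J = [[1.500, 3.500], [1.000, -12.000]] (det J = -21.500).
Solving J·Δ = −F gives Δ = (3.913, 0.680).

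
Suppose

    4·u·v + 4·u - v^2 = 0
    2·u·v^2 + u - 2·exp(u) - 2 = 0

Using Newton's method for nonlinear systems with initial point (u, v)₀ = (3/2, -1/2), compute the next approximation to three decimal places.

At (3/2, -1/2): F = (2.750, -8.71338).
Jacobian J = [[4·v + 4, 4·u - 2·v], [2·v^2 - 2·exp(u) + 1, 4·u·v]].
At the point, J = [[2.000, 7.000], [-7.46338, -3.000]] (det J = 46.24365).
Solving J·Δ = −F gives Δ = (-1.141, -0.067).
Then the next iterate is (u, v)₁ = (0.359, -0.567).

(0.359, -0.567)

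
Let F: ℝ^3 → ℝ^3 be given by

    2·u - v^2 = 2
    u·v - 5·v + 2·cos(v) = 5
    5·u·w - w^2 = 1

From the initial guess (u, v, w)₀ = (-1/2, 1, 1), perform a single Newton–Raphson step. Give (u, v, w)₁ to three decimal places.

At (-1/2, 1, 1): F = (-4.000, -9.41940, -4.500).
Jacobian J = [[2, -2·v, 0], [v, u - 2·sin(v) - 5, 0], [5·w, 0, 5·u - 2·w]].
At the point, J = [[2.000, -2.000, 0.000], [1.000, -7.18294, 0.000], [5.000, 0.000, -4.500]] (det J = 55.64648).
Solving J·Δ = −F gives Δ = (0.800, -1.200, -0.111).
Then the next iterate is (u, v, w)₁ = (0.300, -0.200, 0.889).

(0.300, -0.200, 0.889)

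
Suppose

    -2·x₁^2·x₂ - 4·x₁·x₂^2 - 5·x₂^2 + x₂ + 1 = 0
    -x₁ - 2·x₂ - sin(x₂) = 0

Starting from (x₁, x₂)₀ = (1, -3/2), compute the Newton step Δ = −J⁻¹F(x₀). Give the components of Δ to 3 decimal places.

(1.278, 0.830)

At (1, -3/2): F = (-17.750, 2.99749).
Jacobian J = [[-4·x₁·x₂ - 4·x₂^2, -2·x₁^2 - 8·x₁·x₂ - 10·x₂ + 1], [-1, -cos(x₂) - 2]].
At the point, J = [[-3.000, 26.000], [-1.000, -2.07074]] (det J = 32.21221).
Solving J·Δ = −F gives Δ = (1.278, 0.830).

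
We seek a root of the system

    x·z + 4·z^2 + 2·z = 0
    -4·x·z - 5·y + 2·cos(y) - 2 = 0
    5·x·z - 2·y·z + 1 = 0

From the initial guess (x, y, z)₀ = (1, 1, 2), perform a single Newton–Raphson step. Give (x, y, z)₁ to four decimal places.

At (1, 1, 2): F = (22.0000, -13.919395, 7.0000).
Jacobian J = [[z, 0, x + 8·z + 2], [-4·z, -2·sin(y) - 5, -4·x], [5·z, -2·z, 5·x - 2·y]].
At the point, J = [[2.0000, 0.0000, 19.0000], [-8.0000, -6.682942, -4.0000], [10.0000, -4.0000, 3.0000]] (det J = 1805.661322).
Solving J·Δ = −F gives Δ = (-0.6389, -0.6652, -1.0906).
Then the next iterate is (x, y, z)₁ = (0.3611, 0.3348, 0.9094).

(0.3611, 0.3348, 0.9094)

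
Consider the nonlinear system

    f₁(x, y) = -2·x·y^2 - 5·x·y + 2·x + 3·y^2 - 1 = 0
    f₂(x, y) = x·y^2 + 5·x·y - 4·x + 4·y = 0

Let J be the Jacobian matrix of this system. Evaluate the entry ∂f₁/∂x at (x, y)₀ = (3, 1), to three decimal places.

-5.000

∂f₁/∂x = -2·y^2 - 5·y + 2.
At (3, 1) this is -5.000.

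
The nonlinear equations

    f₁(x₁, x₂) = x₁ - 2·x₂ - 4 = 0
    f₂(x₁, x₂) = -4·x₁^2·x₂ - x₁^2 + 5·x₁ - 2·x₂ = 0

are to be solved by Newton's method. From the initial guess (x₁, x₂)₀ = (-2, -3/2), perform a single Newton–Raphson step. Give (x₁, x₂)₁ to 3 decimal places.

At (-2, -3/2): F = (-3.000, 13.000).
Jacobian J = [[1, -2], [-8·x₁·x₂ - 2·x₁ + 5, -4·x₁^2 - 2]].
At the point, J = [[1.000, -2.000], [-15.000, -18.000]] (det J = -48.000).
Solving J·Δ = −F gives Δ = (1.667, -0.667).
Then the next iterate is (x₁, x₂)₁ = (-0.333, -2.167).

(-0.333, -2.167)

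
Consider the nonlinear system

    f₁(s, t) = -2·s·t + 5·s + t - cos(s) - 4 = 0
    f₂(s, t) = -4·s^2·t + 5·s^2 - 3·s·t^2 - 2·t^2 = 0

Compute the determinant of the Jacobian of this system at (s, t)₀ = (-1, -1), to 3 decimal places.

26.049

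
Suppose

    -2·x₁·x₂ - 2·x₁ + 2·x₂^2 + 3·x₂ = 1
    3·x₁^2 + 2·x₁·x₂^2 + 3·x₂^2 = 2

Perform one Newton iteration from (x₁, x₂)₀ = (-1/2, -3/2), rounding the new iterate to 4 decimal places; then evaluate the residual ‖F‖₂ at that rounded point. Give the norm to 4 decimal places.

65.8486

At (-1/2, -3/2): F = (-1.5000, 3.2500).
Jacobian J = [[-2·x₂ - 2, -2·x₁ + 4·x₂ + 3], [6·x₁ + 2·x₂^2, 4·x₁·x₂ + 6·x₂]].
At the point, J = [[1.0000, -2.0000], [1.5000, -6.0000]] (det J = -3.0000).
Solving J·Δ = −F gives Δ = (5.1667, 1.8333).
Then the next iterate is (x₁, x₂)₁ = (4.6667, 0.3333).
Re-evaluating at (4.6667, 0.3333): F = (-12.222144, 64.704370), so ‖F‖₂ = 65.8486.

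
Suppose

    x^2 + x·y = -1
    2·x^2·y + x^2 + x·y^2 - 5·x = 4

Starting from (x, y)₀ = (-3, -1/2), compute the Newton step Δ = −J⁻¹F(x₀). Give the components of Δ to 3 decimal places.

At (-3, -1/2): F = (11.500, 10.250).
Jacobian J = [[2·x + y, x], [4·x·y + 2·x + y^2 - 5, 2·x^2 + 2·x·y]].
At the point, J = [[-6.500, -3.000], [-4.750, 21.000]] (det J = -150.750).
Solving J·Δ = −F gives Δ = (1.806, -0.080).

(1.806, -0.080)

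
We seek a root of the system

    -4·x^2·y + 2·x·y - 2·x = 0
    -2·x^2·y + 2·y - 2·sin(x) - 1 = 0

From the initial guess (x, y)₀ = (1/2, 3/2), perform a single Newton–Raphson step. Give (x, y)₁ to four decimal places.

At (1/2, 3/2): F = (-1.0000, 0.291149).
Jacobian J = [[-8·x·y + 2·y - 2, -4·x^2 + 2·x], [-4·x·y - 2·cos(x), -2·x^2 + 2]].
At the point, J = [[-5.0000, 0.0000], [-4.755165, 1.5000]] (det J = -7.5000).
Solving J·Δ = −F gives Δ = (-0.2000, -0.8281).
Then the next iterate is (x, y)₁ = (0.3000, 0.6719).

(0.3000, 0.6719)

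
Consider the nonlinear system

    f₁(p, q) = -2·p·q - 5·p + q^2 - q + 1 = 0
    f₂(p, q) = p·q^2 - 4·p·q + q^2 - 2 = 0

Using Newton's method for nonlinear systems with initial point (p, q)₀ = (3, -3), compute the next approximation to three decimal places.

At (3, -3): F = (16.000, 70.000).
Jacobian J = [[-2·q - 5, -2·p + 2·q - 1], [q^2 - 4·q, 2·p·q - 4·p + 2·q]].
At the point, J = [[1.000, -13.000], [21.000, -36.000]] (det J = 237.000).
Solving J·Δ = −F gives Δ = (-1.409, 1.122).
Then the next iterate is (p, q)₁ = (1.591, -1.878).

(1.591, -1.878)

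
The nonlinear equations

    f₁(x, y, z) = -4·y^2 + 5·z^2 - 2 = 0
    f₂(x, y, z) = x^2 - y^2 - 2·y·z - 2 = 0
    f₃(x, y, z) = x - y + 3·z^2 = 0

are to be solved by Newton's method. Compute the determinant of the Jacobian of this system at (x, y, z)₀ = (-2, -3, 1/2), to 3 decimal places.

427.000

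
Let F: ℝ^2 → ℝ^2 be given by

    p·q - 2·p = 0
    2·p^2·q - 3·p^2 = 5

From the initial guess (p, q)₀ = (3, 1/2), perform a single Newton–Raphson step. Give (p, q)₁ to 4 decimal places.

At (3, 1/2): F = (-4.5000, -23.0000).
Jacobian J = [[q - 2, p], [4·p·q - 6·p, 2·p^2]].
At the point, J = [[-1.5000, 3.0000], [-12.0000, 18.0000]] (det J = 9.0000).
Solving J·Δ = −F gives Δ = (1.3333, 2.1667).
Then the next iterate is (p, q)₁ = (4.3333, 2.6667).

(4.3333, 2.6667)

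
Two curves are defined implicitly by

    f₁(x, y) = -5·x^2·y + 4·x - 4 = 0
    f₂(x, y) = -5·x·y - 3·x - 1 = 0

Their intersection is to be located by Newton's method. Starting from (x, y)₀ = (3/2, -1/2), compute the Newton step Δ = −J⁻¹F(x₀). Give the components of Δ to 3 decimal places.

At (3/2, -1/2): F = (7.625, -1.750).
Jacobian J = [[-10·x·y + 4, -5·x^2], [-5·y - 3, -5·x]].
At the point, J = [[11.500, -11.250], [-0.500, -7.500]] (det J = -91.875).
Solving J·Δ = −F gives Δ = (-0.837, -0.178).

(-0.837, -0.178)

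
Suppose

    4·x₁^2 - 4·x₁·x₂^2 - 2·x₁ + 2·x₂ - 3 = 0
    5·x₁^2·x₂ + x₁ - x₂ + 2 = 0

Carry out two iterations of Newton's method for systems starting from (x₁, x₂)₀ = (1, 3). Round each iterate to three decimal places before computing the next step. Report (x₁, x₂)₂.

At (1, 3): F = (-31.000, 15.000).
Jacobian J = [[8·x₁ - 4·x₂^2 - 2, -8·x₁·x₂ + 2], [10·x₁·x₂ + 1, 5·x₁^2 - 1]].
At the point, J = [[-30.000, -22.000], [31.000, 4.000]] (det J = 562.000).
Solving J·Δ = −F gives Δ = (-0.367, -0.909).
Then the next iterate is (x₁, x₂)₁ = (0.633, 2.091).
Round to (0.633, 2.091) and repeat: F = (-9.55186, 4.73120), J = [[-14.42512, -8.58882], [14.23603, 1.00345]].
Δ = (-0.288, -0.628), so (x₁, x₂)₂ = (0.345, 1.463).

(0.345, 1.463)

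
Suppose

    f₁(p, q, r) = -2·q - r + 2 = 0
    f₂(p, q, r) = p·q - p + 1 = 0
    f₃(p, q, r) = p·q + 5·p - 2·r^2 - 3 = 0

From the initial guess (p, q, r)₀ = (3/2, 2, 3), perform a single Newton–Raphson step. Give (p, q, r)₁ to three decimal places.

(2.200, -0.133, 2.267)

At (3/2, 2, 3): F = (-5.000, 2.500, -10.500).
Jacobian J = [[0, -2, -1], [q - 1, p, 0], [q + 5, p, -4·r]].
At the point, J = [[0.000, -2.000, -1.000], [1.000, 1.500, 0.000], [7.000, 1.500, -12.000]] (det J = -15.000).
Solving J·Δ = −F gives Δ = (0.700, -2.133, -0.733).
Then the next iterate is (p, q, r)₁ = (2.200, -0.133, 2.267).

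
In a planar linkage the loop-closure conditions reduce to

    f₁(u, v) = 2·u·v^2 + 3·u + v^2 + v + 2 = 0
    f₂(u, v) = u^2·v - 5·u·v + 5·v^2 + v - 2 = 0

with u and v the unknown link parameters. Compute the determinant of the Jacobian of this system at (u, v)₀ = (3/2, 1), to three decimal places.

J = [[2·v^2 + 3, 4·u·v + 2·v + 1], [2·u·v - 5·v, u^2 - 5·u + 10·v + 1]].
At the point, J = [[5.000, 9.000], [-2.000, 5.750]].
det J = 46.750.

46.750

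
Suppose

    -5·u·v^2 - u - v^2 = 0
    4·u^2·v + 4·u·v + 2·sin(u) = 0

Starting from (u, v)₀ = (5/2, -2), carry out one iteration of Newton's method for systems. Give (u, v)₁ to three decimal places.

(1.606, -1.301)

At (5/2, -2): F = (-56.500, -68.80306).
Jacobian J = [[-5·v^2 - 1, -10·u·v - 2·v], [8·u·v + 4·v + 2·cos(u), 4·u^2 + 4·u]].
At the point, J = [[-21.000, 54.000], [-49.60229, 35.000]] (det J = 1943.52351).
Solving J·Δ = −F gives Δ = (-0.894, 0.699).
Then the next iterate is (u, v)₁ = (1.606, -1.301).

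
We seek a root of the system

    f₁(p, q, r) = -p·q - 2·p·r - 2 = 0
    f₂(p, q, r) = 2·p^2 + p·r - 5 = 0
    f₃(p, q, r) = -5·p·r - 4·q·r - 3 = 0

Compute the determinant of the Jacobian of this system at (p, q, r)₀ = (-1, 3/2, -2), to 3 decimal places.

-92.000

J = [[-q - 2·r, -p, -2·p], [4·p + r, 0, p], [-5·r, -4·r, -5·p - 4·q]].
At the point, J = [[2.500, 1.000, 2.000], [-6.000, 0.000, -1.000], [10.000, 8.000, -1.000]].
det J = -92.000.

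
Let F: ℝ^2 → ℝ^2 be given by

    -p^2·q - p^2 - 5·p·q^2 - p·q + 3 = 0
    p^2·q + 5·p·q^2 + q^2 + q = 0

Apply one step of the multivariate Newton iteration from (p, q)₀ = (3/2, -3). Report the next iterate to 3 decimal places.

At (3/2, -3): F = (-55.500, 66.750).
Jacobian J = [[-2·p·q - 2·p - 5·q^2 - q, -p^2 - 10·p·q - p], [2·p·q + 5·q^2, p^2 + 10·p·q + 2·q + 1]].
At the point, J = [[-36.000, 41.250], [36.000, -47.750]] (det J = 234.000).
Solving J·Δ = −F gives Δ = (0.442, 1.731).
Then the next iterate is (p, q)₁ = (1.942, -1.269).

(1.942, -1.269)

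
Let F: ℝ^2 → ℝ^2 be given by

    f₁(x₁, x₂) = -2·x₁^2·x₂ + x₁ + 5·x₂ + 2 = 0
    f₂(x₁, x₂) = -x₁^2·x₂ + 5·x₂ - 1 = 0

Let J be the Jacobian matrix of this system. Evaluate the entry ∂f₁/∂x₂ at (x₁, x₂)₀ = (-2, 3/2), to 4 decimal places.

-3.0000

∂f₁/∂x₂ = -2·x₁^2 + 5.
At (-2, 3/2) this is -3.0000.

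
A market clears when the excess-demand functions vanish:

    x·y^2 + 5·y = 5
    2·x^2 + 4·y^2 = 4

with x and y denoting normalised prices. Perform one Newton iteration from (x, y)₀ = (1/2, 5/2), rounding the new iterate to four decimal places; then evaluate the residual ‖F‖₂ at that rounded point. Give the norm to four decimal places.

At (1/2, 5/2): F = (10.6250, 21.5000).
Jacobian J = [[y^2, 2·x·y + 5], [4·x, 8·y]].
At the point, J = [[6.2500, 7.5000], [2.0000, 20.0000]] (det J = 110.0000).
Solving J·Δ = −F gives Δ = (-0.4659, -1.0284).
Then the next iterate is (x, y)₁ = (0.0341, 1.4716).
Re-evaluating at (0.0341, 1.4716): F = (2.431847, 4.664752), so ‖F‖₂ = 5.2606.

5.2606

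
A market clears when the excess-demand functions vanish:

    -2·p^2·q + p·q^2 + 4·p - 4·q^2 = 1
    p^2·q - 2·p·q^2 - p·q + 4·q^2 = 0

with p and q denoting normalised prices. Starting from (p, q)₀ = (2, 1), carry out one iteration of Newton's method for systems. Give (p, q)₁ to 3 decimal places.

At (2, 1): F = (-3.000, 2.000).
Jacobian J = [[-4·p·q + q^2 + 4, -2·p^2 + 2·p·q - 8·q], [2·p·q - 2·q^2 - q, p^2 - 4·p·q - p + 8·q]].
At the point, J = [[-3.000, -12.000], [1.000, 2.000]] (det J = 6.000).
Solving J·Δ = −F gives Δ = (-3.000, 0.500).
Then the next iterate is (p, q)₁ = (-1.000, 1.500).

(-1.000, 1.500)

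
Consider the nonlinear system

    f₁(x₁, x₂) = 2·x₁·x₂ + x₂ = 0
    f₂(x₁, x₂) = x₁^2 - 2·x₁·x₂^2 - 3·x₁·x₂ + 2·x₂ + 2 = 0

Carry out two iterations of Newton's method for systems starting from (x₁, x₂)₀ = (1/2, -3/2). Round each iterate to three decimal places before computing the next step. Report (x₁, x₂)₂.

(-0.437, -0.839)

At (1/2, -3/2): F = (-3.000, -0.750).
Jacobian J = [[2·x₂, 2·x₁ + 1], [2·x₁ - 2·x₂^2 - 3·x₂, -4·x₁·x₂ - 3·x₁ + 2]].
At the point, J = [[-3.000, 2.000], [1.000, 3.500]] (det J = -12.500).
Solving J·Δ = −F gives Δ = (-0.720, 0.420).
Then the next iterate is (x₁, x₂)₁ = (-0.220, -1.080).
Round to (-0.220, -1.080) and repeat: F = (-0.60480, -0.31118), J = [[-2.160, 0.560], [0.46720, 1.70960]].
Δ = (-0.217, 0.241), so (x₁, x₂)₂ = (-0.437, -0.839).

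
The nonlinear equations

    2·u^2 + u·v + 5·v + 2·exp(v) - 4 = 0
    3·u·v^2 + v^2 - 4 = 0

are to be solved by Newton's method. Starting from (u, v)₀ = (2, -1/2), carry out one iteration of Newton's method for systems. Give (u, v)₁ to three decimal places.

At (2, -1/2): F = (1.71306, -2.250).
Jacobian J = [[4·u + v, u + 2·exp(v) + 5], [3·v^2, 6·u·v + 2·v]].
At the point, J = [[7.500, 8.21306], [0.750, -7.000]] (det J = -58.65980).
Solving J·Δ = −F gives Δ = (0.111, -0.310).
Then the next iterate is (u, v)₁ = (2.111, -0.810).

(2.111, -0.810)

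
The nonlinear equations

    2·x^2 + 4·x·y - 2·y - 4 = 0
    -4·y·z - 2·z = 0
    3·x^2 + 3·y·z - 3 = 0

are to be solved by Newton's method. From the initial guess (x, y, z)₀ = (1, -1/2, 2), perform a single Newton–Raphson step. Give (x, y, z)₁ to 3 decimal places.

(2.500, -0.500, 6.000)

At (1, -1/2, 2): F = (-3.000, 0.000, -3.000).
Jacobian J = [[4·x + 4·y, 4·x - 2, 0], [0, -4·z, -4·y - 2], [6·x, 3·z, 3·y]].
At the point, J = [[2.000, 2.000, 0.000], [0.000, -8.000, 0.000], [6.000, 6.000, -1.500]] (det J = 24.000).
Solving J·Δ = −F gives Δ = (1.500, 0.000, 4.000).
Then the next iterate is (x, y, z)₁ = (2.500, -0.500, 6.000).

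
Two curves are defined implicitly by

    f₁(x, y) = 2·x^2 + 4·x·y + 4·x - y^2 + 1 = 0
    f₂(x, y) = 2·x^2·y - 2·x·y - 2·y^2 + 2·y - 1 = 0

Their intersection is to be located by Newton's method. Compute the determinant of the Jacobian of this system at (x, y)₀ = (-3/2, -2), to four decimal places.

-143.0000

J = [[4·x + 4·y + 4, 4·x - 2·y], [4·x·y - 2·y, 2·x^2 - 2·x - 4·y + 2]].
At the point, J = [[-10.0000, -2.0000], [16.0000, 17.5000]].
det J = -143.0000.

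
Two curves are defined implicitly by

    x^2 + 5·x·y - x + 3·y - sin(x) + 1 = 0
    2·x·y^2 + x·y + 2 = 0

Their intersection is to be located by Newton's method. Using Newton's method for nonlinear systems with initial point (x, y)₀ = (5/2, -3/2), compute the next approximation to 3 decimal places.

At (5/2, -3/2): F = (-19.09847, 9.500).
Jacobian J = [[2·x + 5·y - cos(x) - 1, 5·x + 3], [2·y^2 + y, 4·x·y + x]].
At the point, J = [[-2.69886, 15.500], [3.000, -12.500]] (det J = -12.76430).
Solving J·Δ = −F gives Δ = (7.167, 2.480).
Then the next iterate is (x, y)₁ = (9.667, 0.980).

(9.667, 0.980)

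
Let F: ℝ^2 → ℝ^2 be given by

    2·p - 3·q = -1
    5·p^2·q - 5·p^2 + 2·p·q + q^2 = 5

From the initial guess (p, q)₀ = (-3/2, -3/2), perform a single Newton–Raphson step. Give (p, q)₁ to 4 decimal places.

At (-3/2, -3/2): F = (2.5000, -26.3750).
Jacobian J = [[2, -3], [10·p·q - 10·p + 2·q, 5·p^2 + 2·p + 2·q]].
At the point, J = [[2.0000, -3.0000], [34.5000, 5.2500]] (det J = 114.0000).
Solving J·Δ = −F gives Δ = (0.5789, 1.2193).
Then the next iterate is (p, q)₁ = (-0.9211, -0.2807).

(-0.9211, -0.2807)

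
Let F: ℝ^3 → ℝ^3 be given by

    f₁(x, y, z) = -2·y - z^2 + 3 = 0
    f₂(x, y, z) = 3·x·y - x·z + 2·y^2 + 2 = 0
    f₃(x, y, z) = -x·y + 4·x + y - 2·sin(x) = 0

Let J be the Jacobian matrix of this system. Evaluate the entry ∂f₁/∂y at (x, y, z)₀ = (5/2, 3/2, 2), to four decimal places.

-2.0000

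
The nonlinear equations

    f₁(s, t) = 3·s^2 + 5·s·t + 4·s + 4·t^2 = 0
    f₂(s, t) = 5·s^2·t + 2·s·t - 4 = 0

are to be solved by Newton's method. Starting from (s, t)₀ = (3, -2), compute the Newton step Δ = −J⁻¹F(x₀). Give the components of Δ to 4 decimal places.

At (3, -2): F = (25.0000, -106.0000).
Jacobian J = [[6·s + 5·t + 4, 5·s + 8·t], [10·s·t + 2·t, 5·s^2 + 2·s]].
At the point, J = [[12.0000, -1.0000], [-64.0000, 51.0000]] (det J = 548.0000).
Solving J·Δ = −F gives Δ = (-2.1332, -0.5985).

(-2.1332, -0.5985)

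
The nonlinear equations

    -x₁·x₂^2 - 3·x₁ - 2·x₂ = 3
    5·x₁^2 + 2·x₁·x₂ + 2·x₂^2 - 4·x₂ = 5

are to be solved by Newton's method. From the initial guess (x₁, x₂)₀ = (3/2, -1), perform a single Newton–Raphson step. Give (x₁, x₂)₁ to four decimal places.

(-2.1786, -8.7143)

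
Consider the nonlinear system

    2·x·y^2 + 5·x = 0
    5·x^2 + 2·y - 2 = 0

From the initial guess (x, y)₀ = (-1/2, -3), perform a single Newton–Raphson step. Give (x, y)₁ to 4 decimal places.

(-0.7303, -0.2007)

At (-1/2, -3): F = (-11.5000, -6.7500).
Jacobian J = [[2·y^2 + 5, 4·x·y], [10·x, 2]].
At the point, J = [[23.0000, 6.0000], [-5.0000, 2.0000]] (det J = 76.0000).
Solving J·Δ = −F gives Δ = (-0.2303, 2.7993).
Then the next iterate is (x, y)₁ = (-0.7303, -0.2007).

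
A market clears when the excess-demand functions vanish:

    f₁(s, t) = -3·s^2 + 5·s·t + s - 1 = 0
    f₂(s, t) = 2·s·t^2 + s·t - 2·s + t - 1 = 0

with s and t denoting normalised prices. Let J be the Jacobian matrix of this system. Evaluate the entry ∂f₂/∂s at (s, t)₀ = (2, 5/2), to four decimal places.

13.0000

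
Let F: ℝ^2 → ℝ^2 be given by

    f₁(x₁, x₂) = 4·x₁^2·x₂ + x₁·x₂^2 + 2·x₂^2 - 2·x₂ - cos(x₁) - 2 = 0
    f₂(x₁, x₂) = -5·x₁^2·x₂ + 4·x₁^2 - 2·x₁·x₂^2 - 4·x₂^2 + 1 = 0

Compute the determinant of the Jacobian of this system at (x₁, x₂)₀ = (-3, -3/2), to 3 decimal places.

775.947

J = [[8·x₁·x₂ + x₂^2 + sin(x₁), 4·x₁^2 + 2·x₁·x₂ + 4·x₂ - 2], [-10·x₁·x₂ + 8·x₁ - 2·x₂^2, -5·x₁^2 - 4·x₁·x₂ - 8·x₂]].
At the point, J = [[38.10888, 37.000], [-73.500, -51.000]].
det J = 775.947.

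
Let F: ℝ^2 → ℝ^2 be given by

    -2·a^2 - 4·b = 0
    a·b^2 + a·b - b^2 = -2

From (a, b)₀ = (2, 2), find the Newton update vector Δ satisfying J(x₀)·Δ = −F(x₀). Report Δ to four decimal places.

(-2.3333, 0.6667)

At (2, 2): F = (-16.0000, 10.0000).
Jacobian J = [[-4·a, -4], [b^2 + b, 2·a·b + a - 2·b]].
At the point, J = [[-8.0000, -4.0000], [6.0000, 6.0000]] (det J = -24.0000).
Solving J·Δ = −F gives Δ = (-2.3333, 0.6667).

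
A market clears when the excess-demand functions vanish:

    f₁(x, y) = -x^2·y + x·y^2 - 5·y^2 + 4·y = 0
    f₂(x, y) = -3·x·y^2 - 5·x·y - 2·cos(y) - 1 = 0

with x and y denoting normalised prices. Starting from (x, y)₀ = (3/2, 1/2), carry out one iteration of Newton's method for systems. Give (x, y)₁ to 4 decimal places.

(3.1457, -0.6755)

At (3/2, 1/2): F = (0.0000, -7.630165).
Jacobian J = [[-2·x·y + y^2, -x^2 + 2·x·y - 10·y + 4], [-3·y^2 - 5·y, -6·x·y - 5·x + 2·sin(y)]].
At the point, J = [[-1.2500, -1.7500], [-3.2500, -11.041149]] (det J = 8.113936).
Solving J·Δ = −F gives Δ = (1.6457, -1.1755).
Then the next iterate is (x, y)₁ = (3.1457, -0.6755).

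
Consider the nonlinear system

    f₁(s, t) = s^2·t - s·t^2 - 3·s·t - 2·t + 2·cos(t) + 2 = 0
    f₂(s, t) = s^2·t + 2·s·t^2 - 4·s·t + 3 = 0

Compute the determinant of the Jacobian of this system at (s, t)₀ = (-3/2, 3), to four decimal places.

J = [[2·s·t - t^2 - 3·t, s^2 - 2·s·t - 3·s - 2·sin(t) - 2], [2·s·t + 2·t^2 - 4·t, s^2 + 4·s·t - 4·s]].
At the point, J = [[-27.0000, 13.467760], [-3.0000, -9.7500]].
det J = 303.6533.

303.6533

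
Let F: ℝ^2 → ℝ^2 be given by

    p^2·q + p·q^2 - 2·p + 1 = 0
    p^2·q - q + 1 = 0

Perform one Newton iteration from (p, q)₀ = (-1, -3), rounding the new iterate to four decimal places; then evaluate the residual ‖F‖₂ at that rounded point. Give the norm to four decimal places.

At (-1, -3): F = (-9.0000, 1.0000).
Jacobian J = [[2·p·q + q^2 - 2, p^2 + 2·p·q], [2·p·q, p^2 - 1]].
At the point, J = [[13.0000, 7.0000], [6.0000, 0.0000]] (det J = -42.0000).
Solving J·Δ = −F gives Δ = (-0.1667, 1.5952).
Then the next iterate is (p, q)₁ = (-1.1667, -1.4048).
Re-evaluating at (-1.1667, -1.4048): F = (-0.881237, 0.492602), so ‖F‖₂ = 1.0096.

1.0096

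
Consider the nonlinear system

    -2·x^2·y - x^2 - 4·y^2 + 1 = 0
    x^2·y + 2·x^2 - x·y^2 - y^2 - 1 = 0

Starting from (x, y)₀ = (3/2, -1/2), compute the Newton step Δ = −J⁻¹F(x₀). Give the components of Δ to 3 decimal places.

At (3/2, -1/2): F = (0.000, 1.750).
Jacobian J = [[-4·x·y - 2·x, -2·x^2 - 8·y], [2·x·y + 4·x - y^2, x^2 - 2·x·y - 2·y]].
At the point, J = [[0.000, -0.500], [4.250, 4.750]] (det J = 2.125).
Solving J·Δ = −F gives Δ = (-0.412, 0.000).

(-0.412, 0.000)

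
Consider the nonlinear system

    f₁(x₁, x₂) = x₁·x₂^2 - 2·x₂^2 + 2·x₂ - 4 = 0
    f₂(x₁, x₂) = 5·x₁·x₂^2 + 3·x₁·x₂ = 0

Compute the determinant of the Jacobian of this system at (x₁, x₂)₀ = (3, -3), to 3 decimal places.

J = [[x₂^2, 2·x₁·x₂ - 4·x₂ + 2], [5·x₂^2 + 3·x₂, 10·x₁·x₂ + 3·x₁]].
At the point, J = [[9.000, -4.000], [36.000, -81.000]].
det J = -585.000.

-585.000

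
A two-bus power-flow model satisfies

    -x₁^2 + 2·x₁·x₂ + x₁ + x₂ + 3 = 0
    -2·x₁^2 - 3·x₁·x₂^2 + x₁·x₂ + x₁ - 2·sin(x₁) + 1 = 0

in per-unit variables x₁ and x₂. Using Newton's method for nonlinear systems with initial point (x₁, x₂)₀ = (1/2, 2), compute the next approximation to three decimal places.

At (1/2, 2): F = (7.250, -4.95885).
Jacobian J = [[-2·x₁ + 2·x₂ + 1, 2·x₁ + 1], [-4·x₁ - 3·x₂^2 + x₂ - 2·cos(x₁) + 1, -6·x₁·x₂ + x₁]].
At the point, J = [[4.000, 2.000], [-12.75517, -5.500]] (det J = 3.51033).
Solving J·Δ = −F gives Δ = (8.534, -20.693).
Then the next iterate is (x₁, x₂)₁ = (9.034, -18.693).

(9.034, -18.693)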